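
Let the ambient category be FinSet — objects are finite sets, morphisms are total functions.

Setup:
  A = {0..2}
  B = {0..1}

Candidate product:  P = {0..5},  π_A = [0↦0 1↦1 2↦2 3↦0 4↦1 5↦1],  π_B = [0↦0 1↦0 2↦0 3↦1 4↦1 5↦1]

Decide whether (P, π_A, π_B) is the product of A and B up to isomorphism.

Answer: NOT A VALID PRODUCT — duplicate pair at indices 4,5

Trace:
|A|·|B| = 3·2 = 6;  |P| = 6
Check the pairing map k ↦ (π_A(k), π_B(k)):
  0 ↦ (0,0)
  1 ↦ (1,0)
  2 ↦ (2,0)
  3 ↦ (0,1)
  4 ↦ (1,1)
  5 ↦ (1,1)  ✗ repeats pair of k=4
distinct pairs in image: 5 / 6 needed
  → (1,1) hit at k=4 and k=5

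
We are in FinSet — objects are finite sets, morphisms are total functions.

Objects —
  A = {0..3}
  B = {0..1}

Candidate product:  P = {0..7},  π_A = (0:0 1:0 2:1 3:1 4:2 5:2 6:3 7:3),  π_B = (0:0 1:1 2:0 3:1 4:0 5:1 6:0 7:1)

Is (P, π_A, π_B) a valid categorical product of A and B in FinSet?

Answer: VALID PRODUCT

Work:
|A|·|B| = 4·2 = 8;  |P| = 8
Check the pairing map k ↦ (π_A(k), π_B(k)):
  0 : (0,0)
  1 : (0,1)
  2 : (1,0)
  3 : (1,1)
  4 : (2,0)
  5 : (2,1)
  6 : (3,0)
  7 : (3,1)
distinct pairs in image: 8 / 8 needed
  → bijection onto A×B; projections well-typed.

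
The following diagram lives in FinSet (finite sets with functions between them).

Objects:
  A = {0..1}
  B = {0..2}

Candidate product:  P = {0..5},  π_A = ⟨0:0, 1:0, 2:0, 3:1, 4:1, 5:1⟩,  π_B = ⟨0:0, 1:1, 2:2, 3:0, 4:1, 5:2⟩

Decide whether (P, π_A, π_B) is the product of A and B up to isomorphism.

Answer: VALID PRODUCT

Trace:
|A|·|B| = 2·3 = 6;  |P| = 6
Check the pairing map k ↦ (π_A(k), π_B(k)):
  0 : (0,0)
  1 : (0,1)
  2 : (0,2)
  3 : (1,0)
  4 : (1,1)
  5 : (1,2)
distinct pairs in image: 6 / 6 needed
  → bijection onto A×B; projections well-typed.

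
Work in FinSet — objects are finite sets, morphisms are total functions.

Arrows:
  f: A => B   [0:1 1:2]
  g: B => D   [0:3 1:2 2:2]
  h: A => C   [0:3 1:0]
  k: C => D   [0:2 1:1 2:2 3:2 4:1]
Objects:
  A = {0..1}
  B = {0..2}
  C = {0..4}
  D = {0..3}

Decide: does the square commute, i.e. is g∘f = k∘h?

Answer: COMMUTES

Trace:
Path 1 = f;g:
  0 f=>1 g=>2
  1 f=>2 g=>2
  ⟦path⟧₁ = [0:2 1:2]
Path 2 = h;k:
  0 h=>3 k=>2
  1 h=>0 k=>2
  ⟦path⟧₂ = [0:2 1:2]
Equal? YES — commutes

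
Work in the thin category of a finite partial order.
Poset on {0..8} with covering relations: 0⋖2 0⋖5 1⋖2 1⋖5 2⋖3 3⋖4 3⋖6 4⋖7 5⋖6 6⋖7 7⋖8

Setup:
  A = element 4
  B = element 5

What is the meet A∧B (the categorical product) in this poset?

Answer: NO MEET EXISTS

Work:
{x : x⊑A ∧ x⊑B} = {0,1}  (A=4, B=5)
  maximal lower bounds 0 and 1 are incomparable: neither 0⊑1 nor 1⊑0
→ no greatest lower bound exists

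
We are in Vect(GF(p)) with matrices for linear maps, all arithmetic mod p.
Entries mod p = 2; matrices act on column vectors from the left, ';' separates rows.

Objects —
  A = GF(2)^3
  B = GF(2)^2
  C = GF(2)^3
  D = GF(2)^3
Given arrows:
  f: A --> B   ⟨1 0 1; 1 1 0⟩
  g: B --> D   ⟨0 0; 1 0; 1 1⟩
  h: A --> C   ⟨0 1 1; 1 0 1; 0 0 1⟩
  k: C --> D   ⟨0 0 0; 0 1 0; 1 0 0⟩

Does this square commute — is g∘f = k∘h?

Path 1 = f;g:
  e0=⟨1,0,0⟩ f-->⟨1,1⟩ g-->⟨0,1,0⟩
  e1=⟨0,1,0⟩ f-->⟨0,1⟩ g-->⟨0,0,1⟩
  e2=⟨0,0,1⟩ f-->⟨1,0⟩ g-->⟨0,1,1⟩
  ⟦path⟧₁ = ⟨0 0 0; 1 0 1; 0 1 1⟩
Path 2 = h;k:
  e0=⟨1,0,0⟩ h-->⟨0,1,0⟩ k-->⟨0,1,0⟩
  e1=⟨0,1,0⟩ h-->⟨1,0,0⟩ k-->⟨0,0,1⟩
  e2=⟨0,0,1⟩ h-->⟨1,1,1⟩ k-->⟨0,1,1⟩
  ⟦path⟧₂ = ⟨0 0 0; 1 0 1; 0 1 1⟩
Equal? equal; square commutes

Answer: COMMUTES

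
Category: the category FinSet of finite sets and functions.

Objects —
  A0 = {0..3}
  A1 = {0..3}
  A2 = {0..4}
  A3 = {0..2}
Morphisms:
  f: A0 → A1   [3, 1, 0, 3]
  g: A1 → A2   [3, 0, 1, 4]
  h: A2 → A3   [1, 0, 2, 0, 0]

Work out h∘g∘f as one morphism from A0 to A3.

  0 f→3 g→4 h→0
  1 f→1 g→0 h→1
  2 f→0 g→3 h→0
  3 f→3 g→4 h→0
⟦path⟧: [0, 1, 0, 0]

Answer: [0, 1, 0, 0]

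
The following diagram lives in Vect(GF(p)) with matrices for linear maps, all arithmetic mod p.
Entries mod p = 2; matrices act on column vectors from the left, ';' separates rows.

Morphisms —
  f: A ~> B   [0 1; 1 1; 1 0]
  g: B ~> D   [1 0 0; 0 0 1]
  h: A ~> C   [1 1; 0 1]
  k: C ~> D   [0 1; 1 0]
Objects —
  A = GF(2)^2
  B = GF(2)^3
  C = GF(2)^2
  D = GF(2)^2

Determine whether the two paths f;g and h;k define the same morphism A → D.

Answer: DOES NOT COMMUTE

Derivation:
1) trace f;g:
  e0=(1,0) f~>(0,1,1) g~>(0,1)
  e1=(0,1) f~>(1,1,0) g~>(1,0)
  ⟦path⟧₁ = [0 1; 1 0]
2) trace h;k:
  e0=(1,0) h~>(1,0) k~>(0,1)
  e1=(0,1) h~>(1,1) k~>(1,1)
  ⟦path⟧₂ = [0 1; 1 1]
Equal? distinct morphisms ✗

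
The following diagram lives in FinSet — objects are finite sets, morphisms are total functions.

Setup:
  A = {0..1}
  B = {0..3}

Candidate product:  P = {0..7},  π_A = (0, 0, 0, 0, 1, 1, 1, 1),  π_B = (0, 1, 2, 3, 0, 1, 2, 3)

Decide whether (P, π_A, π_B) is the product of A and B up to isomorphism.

Answer: VALID PRODUCT

Trace:
|A|·|B| = 2·4 = 8;  |P| = 8
Check the pairing map k ↦ (π_A(k), π_B(k)):
  0 -> (0,0)
  1 -> (0,1)
  2 -> (0,2)
  3 -> (0,3)
  4 -> (1,0)
  5 -> (1,1)
  6 -> (1,2)
  7 -> (1,3)
distinct pairs in image: 8 / 8 needed
  → bijection onto A×B; projections well-typed.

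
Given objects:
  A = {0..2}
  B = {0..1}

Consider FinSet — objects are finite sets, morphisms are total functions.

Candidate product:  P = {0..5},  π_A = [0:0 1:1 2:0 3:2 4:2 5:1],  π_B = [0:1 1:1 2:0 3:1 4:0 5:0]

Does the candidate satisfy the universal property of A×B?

Answer: VALID PRODUCT

Trace:
|A|·|B| = 3·2 = 6;  |P| = 6
Check the pairing map k ↦ (π_A(k), π_B(k)):
  0 : (0,1)
  1 : (1,1)
  2 : (0,0)
  3 : (2,1)
  4 : (2,0)
  5 : (1,0)
distinct pairs in image: 6 / 6 needed
  → bijection onto A×B; projections well-typed.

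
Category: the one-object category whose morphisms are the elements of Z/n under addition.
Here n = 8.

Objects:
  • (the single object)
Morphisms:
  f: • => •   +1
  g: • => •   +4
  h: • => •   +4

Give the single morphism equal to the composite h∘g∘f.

  0 +1≡1 +4≡5 +4≡1  (mod 8)
composite: +1

Answer: +1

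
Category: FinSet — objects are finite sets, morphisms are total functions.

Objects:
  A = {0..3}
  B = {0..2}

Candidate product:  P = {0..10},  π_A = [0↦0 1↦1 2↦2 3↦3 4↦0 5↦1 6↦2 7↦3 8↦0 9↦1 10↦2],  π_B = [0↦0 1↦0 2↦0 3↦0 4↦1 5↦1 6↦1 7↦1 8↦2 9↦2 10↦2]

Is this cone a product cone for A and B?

Answer: NOT A VALID PRODUCT — |P|=11 ≠ |A|·|B|=12

Derivation:
|A|·|B| = 4·3 = 12;  |P| = 11
  → cardinalities differ; no bijection possible.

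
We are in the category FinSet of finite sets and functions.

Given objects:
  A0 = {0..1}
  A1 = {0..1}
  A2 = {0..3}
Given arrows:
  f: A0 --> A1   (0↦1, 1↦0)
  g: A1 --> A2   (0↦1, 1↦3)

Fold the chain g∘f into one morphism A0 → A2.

  0 f-->1 g-->3
  1 f-->0 g-->1
result: (0↦3, 1↦1)

Answer: (0↦3, 1↦1)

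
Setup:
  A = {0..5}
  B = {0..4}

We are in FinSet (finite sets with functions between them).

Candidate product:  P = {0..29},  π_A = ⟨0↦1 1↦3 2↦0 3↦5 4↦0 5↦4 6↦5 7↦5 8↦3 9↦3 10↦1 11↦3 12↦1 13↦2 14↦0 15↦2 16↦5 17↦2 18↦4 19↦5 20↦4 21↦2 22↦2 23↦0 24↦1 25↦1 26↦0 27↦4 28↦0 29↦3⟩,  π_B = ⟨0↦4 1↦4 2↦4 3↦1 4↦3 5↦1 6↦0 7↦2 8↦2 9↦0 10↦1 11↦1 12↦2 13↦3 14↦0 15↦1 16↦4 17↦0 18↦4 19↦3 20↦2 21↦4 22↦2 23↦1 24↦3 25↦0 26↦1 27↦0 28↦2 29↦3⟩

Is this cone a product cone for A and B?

|A|·|B| = 6·5 = 30;  |P| = 30
Check the pairing map k ↦ (π_A(k), π_B(k)):
  0 ↦ (1,4)
  1 ↦ (3,4)
  2 ↦ (0,4)
  3 ↦ (5,1)
  4 ↦ (0,3)
  5 ↦ (4,1)
  6 ↦ (5,0)
  7 ↦ (5,2)
  8 ↦ (3,2)
  9 ↦ (3,0)
  10 ↦ (1,1)
  11 ↦ (3,1)
  12 ↦ (1,2)
  13 ↦ (2,3)
  14 ↦ (0,0)
  15 ↦ (2,1)
  16 ↦ (5,4)
  17 ↦ (2,0)
  18 ↦ (4,4)
  19 ↦ (5,3)
  20 ↦ (4,2)
  21 ↦ (2,4)
  22 ↦ (2,2)
  23 ↦ (0,1)
  24 ↦ (1,3)
  25 ↦ (1,0)
  26 ↦ (0,1)  ✗ repeats pair of k=23
  27 ↦ (4,0)
  28 ↦ (0,2)
  29 ↦ (3,3)
distinct pairs in image: 29 / 30 needed
  → (0,1) hit at k=23 and k=26

Answer: NOT A VALID PRODUCT — duplicate pair at indices 26,23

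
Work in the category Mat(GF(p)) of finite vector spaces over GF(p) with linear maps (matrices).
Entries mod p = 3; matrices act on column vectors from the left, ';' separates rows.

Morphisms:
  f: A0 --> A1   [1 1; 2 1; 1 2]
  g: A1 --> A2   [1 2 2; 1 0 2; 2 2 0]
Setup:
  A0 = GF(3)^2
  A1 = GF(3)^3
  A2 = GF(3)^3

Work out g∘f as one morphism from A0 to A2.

  e0=[1,0] f-->[1,2,1] g-->[1,0,0]
  e1=[0,1] f-->[1,1,2] g-->[1,2,1]
composite: [1 1; 0 2; 0 1]

Answer: [1 1; 0 2; 0 1]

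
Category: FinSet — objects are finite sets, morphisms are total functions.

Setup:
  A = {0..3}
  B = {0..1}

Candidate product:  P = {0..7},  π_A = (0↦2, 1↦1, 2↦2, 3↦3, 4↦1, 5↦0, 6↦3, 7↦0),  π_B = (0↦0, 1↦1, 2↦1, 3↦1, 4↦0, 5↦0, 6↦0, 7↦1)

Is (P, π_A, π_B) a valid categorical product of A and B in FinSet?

|A|·|B| = 4·2 = 8;  |P| = 8
Check the pairing map k ↦ (π_A(k), π_B(k)):
  0 ↦ (2,0)
  1 ↦ (1,1)
  2 ↦ (2,1)
  3 ↦ (3,1)
  4 ↦ (1,0)
  5 ↦ (0,0)
  6 ↦ (3,0)
  7 ↦ (0,1)
distinct pairs in image: 8 / 8 needed
  → bijection onto A×B; projections well-typed.

Answer: VALID PRODUCT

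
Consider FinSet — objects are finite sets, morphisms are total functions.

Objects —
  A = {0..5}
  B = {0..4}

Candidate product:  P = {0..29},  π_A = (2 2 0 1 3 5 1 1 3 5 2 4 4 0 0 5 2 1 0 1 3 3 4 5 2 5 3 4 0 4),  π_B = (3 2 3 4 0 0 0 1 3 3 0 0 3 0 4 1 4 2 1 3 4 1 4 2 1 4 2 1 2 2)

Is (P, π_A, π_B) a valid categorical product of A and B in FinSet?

Answer: VALID PRODUCT

Trace:
|A|·|B| = 6·5 = 30;  |P| = 30
Check the pairing map k ↦ (π_A(k), π_B(k)):
  0 -> (2,3)
  1 -> (2,2)
  2 -> (0,3)
  3 -> (1,4)
  4 -> (3,0)
  5 -> (5,0)
  6 -> (1,0)
  7 -> (1,1)
  8 -> (3,3)
  9 -> (5,3)
  10 -> (2,0)
  11 -> (4,0)
  12 -> (4,3)
  13 -> (0,0)
  14 -> (0,4)
  15 -> (5,1)
  16 -> (2,4)
  17 -> (1,2)
  18 -> (0,1)
  19 -> (1,3)
  20 -> (3,4)
  21 -> (3,1)
  22 -> (4,4)
  23 -> (5,2)
  24 -> (2,1)
  25 -> (5,4)
  26 -> (3,2)
  27 -> (4,1)
  28 -> (0,2)
  29 -> (4,2)
distinct pairs in image: 30 / 30 needed
  → bijection onto A×B; projections well-typed.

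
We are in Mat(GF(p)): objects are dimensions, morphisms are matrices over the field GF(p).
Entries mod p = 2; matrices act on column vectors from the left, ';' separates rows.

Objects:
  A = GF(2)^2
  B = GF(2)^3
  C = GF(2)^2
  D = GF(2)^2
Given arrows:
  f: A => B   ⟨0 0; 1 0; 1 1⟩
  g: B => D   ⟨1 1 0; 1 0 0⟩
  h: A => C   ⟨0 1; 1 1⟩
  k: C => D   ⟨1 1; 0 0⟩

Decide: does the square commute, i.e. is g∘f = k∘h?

Answer: COMMUTES

Trace:
Path 1 = f;g:
  e0=⟨1,0⟩ f=>⟨0,1,1⟩ g=>⟨1,0⟩
  e1=⟨0,1⟩ f=>⟨0,0,1⟩ g=>⟨0,0⟩
  composite₁ = ⟨1 0; 0 0⟩
Path 2 = h;k:
  e0=⟨1,0⟩ h=>⟨0,1⟩ k=>⟨1,0⟩
  e1=⟨0,1⟩ h=>⟨1,1⟩ k=>⟨0,0⟩
  composite₂ = ⟨1 0; 0 0⟩
Equal? same morphism ✓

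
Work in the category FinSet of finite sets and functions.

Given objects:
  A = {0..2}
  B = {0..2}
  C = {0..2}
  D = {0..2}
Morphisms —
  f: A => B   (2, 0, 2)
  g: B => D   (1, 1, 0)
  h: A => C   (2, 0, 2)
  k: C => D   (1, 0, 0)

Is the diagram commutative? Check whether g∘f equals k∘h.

Along f;g (path 1):
  0 f=>2 g=>0
  1 f=>0 g=>1
  2 f=>2 g=>0
  result₁ = (0, 1, 0)
Along h;k (path 2):
  0 h=>2 k=>0
  1 h=>0 k=>1
  2 h=>2 k=>0
  result₂ = (0, 1, 0)
Equal? YES — commutes

Answer: COMMUTES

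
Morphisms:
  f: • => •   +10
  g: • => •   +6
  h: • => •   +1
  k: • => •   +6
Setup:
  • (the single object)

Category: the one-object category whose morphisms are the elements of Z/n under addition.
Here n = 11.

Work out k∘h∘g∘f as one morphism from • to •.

  0 +10≡10 +6≡5 +1≡6 +6≡1  (mod 11)
composite: +1

Answer: +1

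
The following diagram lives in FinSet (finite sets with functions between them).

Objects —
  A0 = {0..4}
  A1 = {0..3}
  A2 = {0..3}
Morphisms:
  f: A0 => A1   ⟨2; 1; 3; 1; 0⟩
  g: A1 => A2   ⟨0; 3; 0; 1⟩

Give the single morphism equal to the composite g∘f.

  0 f=>2 g=>0
  1 f=>1 g=>3
  2 f=>3 g=>1
  3 f=>1 g=>3
  4 f=>0 g=>0
result: ⟨0; 3; 1; 3; 0⟩

Answer: ⟨0; 3; 1; 3; 0⟩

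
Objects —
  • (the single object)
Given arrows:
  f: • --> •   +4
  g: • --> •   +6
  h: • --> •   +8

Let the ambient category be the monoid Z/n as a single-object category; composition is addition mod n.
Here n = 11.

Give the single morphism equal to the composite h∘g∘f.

Answer: +7

Trace:
  0 +4≡4 +6≡10 +8≡7  (mod 11)
composite: +7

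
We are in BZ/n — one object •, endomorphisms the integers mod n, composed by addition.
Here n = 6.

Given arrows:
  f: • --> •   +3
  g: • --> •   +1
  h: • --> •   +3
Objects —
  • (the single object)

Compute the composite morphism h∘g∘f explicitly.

  0 +3≡3 +1≡4 +3≡1  (mod 6)
result: +1

Answer: +1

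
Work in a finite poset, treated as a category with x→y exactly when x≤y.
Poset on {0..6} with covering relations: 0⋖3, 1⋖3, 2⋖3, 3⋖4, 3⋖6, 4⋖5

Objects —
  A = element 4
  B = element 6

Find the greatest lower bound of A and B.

Answer: A∧B = 3

Derivation:
Common predecessors of 4,6: {0,1,2,3}
  0 ≤ 3
  1 ≤ 3
  2 ≤ 3
  3 ≤ 3
glb = 3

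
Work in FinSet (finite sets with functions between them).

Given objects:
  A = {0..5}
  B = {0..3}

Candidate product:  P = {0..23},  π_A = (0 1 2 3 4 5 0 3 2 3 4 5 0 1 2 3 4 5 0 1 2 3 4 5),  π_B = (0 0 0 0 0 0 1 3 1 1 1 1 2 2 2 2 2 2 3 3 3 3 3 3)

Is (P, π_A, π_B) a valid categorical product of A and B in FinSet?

Answer: NOT A VALID PRODUCT — duplicate pair at indices 21,7

Derivation:
|A|·|B| = 6·4 = 24;  |P| = 24
Check the pairing map k ↦ (π_A(k), π_B(k)):
  0 ↦ (0,0)
  1 ↦ (1,0)
  2 ↦ (2,0)
  3 ↦ (3,0)
  4 ↦ (4,0)
  5 ↦ (5,0)
  6 ↦ (0,1)
  7 ↦ (3,3)
  8 ↦ (2,1)
  9 ↦ (3,1)
  10 ↦ (4,1)
  11 ↦ (5,1)
  12 ↦ (0,2)
  13 ↦ (1,2)
  14 ↦ (2,2)
  15 ↦ (3,2)
  16 ↦ (4,2)
  17 ↦ (5,2)
  18 ↦ (0,3)
  19 ↦ (1,3)
  20 ↦ (2,3)
  21 ↦ (3,3)  ✗ repeats pair of k=7
  22 ↦ (4,3)
  23 ↦ (5,3)
distinct pairs in image: 23 / 24 needed
  → (3,3) hit at k=7 and k=21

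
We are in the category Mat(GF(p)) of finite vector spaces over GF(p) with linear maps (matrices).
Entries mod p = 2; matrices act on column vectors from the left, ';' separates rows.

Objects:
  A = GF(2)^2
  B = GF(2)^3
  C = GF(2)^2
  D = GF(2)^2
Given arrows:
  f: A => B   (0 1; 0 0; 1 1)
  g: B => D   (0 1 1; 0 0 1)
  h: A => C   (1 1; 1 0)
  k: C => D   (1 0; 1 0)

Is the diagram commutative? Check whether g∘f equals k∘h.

1) trace f;g:
  e0=⟨1,0⟩ f=>⟨0,0,1⟩ g=>⟨1,1⟩
  e1=⟨0,1⟩ f=>⟨1,0,1⟩ g=>⟨1,1⟩
  composite₁ = (1 1; 1 1)
2) trace h;k:
  e0=⟨1,0⟩ h=>⟨1,1⟩ k=>⟨1,1⟩
  e1=⟨0,1⟩ h=>⟨1,0⟩ k=>⟨1,1⟩
  composite₂ = (1 1; 1 1)
Equal? equal; square commutes

Answer: COMMUTES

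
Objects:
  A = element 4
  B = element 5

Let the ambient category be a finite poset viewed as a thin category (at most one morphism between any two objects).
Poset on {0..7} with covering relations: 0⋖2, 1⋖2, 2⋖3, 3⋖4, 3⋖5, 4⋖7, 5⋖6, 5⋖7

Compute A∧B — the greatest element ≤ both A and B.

Common predecessors of 4,5: {0,1,2,3}
  0 <= 3
  1 <= 3
  2 <= 3
  3 <= 3
glb = 3

Answer: A∧B = 3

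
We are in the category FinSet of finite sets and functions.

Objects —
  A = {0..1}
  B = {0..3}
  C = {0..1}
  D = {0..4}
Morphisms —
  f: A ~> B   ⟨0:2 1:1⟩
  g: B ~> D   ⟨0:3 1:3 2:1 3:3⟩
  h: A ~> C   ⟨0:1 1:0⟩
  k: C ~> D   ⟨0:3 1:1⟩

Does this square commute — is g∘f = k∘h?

1) trace f;g:
  0 f~>2 g~>1
  1 f~>1 g~>3
  result₁ = ⟨0:1 1:3⟩
2) trace h;k:
  0 h~>1 k~>1
  1 h~>0 k~>3
  result₂ = ⟨0:1 1:3⟩
Equal? same morphism ✓

Answer: COMMUTES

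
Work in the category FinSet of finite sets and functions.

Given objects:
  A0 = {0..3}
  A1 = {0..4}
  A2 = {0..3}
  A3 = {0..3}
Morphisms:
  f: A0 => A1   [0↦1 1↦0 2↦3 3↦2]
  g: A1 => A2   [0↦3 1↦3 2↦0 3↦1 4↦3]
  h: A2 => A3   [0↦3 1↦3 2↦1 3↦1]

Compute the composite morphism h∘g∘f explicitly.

Answer: [0↦1 1↦1 2↦3 3↦3]

Derivation:
  0 f=>1 g=>3 h=>1
  1 f=>0 g=>3 h=>1
  2 f=>3 g=>1 h=>3
  3 f=>2 g=>0 h=>3
composite: [0↦1 1↦1 2↦3 3↦3]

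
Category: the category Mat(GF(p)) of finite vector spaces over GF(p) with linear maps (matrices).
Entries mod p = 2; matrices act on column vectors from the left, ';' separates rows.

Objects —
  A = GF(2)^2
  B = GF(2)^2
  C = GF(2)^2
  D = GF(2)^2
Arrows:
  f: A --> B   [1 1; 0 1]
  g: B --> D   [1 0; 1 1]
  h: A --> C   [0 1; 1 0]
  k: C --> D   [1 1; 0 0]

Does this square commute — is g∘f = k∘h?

Answer: DOES NOT COMMUTE

Derivation:
Along f;g (path 1):
  e0=⟨1,0⟩ f-->⟨1,0⟩ g-->⟨1,1⟩
  e1=⟨0,1⟩ f-->⟨1,1⟩ g-->⟨1,0⟩
  composite₁ = [1 1; 1 0]
Along h;k (path 2):
  e0=⟨1,0⟩ h-->⟨0,1⟩ k-->⟨1,0⟩
  e1=⟨0,1⟩ h-->⟨1,0⟩ k-->⟨1,0⟩
  composite₂ = [1 1; 0 0]
Equal? NO — does not commute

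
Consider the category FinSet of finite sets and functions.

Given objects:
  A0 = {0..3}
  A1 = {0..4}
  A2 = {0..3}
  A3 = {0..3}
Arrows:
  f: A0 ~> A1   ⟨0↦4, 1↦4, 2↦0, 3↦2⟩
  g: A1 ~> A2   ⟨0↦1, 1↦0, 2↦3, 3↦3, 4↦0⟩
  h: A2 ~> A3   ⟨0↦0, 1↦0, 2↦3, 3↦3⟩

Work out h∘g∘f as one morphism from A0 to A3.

  0 f~>4 g~>0 h~>0
  1 f~>4 g~>0 h~>0
  2 f~>0 g~>1 h~>0
  3 f~>2 g~>3 h~>3
result: ⟨0↦0, 1↦0, 2↦0, 3↦3⟩

Answer: ⟨0↦0, 1↦0, 2↦0, 3↦3⟩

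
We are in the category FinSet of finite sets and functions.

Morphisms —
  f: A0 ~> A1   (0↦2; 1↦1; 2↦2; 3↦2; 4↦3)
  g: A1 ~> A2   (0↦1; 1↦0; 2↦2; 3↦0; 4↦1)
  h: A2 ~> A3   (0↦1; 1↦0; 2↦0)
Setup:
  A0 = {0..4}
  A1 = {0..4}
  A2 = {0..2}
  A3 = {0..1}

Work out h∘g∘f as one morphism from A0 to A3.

Answer: (0↦0; 1↦1; 2↦0; 3↦0; 4↦1)

Work:
  0 f~>2 g~>2 h~>0
  1 f~>1 g~>0 h~>1
  2 f~>2 g~>2 h~>0
  3 f~>2 g~>2 h~>0
  4 f~>3 g~>0 h~>1
⟦path⟧: (0↦0; 1↦1; 2↦0; 3↦0; 4↦1)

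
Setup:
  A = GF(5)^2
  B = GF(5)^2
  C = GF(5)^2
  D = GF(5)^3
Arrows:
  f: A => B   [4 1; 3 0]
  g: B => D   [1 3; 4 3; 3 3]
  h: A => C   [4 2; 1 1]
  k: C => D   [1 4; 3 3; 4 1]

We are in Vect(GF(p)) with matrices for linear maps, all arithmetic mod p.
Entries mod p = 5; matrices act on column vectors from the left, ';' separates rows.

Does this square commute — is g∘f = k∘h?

1) trace f;g:
  e0=(1,0) f=>(4,3) g=>(3,0,1)
  e1=(0,1) f=>(1,0) g=>(1,4,3)
  result₁ = [3 1; 0 4; 1 3]
2) trace h;k:
  e0=(1,0) h=>(4,1) k=>(3,0,2)
  e1=(0,1) h=>(2,1) k=>(1,4,4)
  result₂ = [3 1; 0 4; 2 4]
Equal? NO — does not commute

Answer: DOES NOT COMMUTE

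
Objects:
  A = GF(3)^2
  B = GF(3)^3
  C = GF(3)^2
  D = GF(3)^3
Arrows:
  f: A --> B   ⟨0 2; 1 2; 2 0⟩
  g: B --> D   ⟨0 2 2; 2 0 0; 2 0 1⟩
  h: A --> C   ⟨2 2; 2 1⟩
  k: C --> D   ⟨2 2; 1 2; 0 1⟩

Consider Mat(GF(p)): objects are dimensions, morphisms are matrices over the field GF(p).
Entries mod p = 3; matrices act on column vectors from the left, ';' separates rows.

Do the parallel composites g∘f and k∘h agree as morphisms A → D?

Answer: DOES NOT COMMUTE

Derivation:
1) trace f;g:
  e0=⟨1,0⟩ f-->⟨0,1,2⟩ g-->⟨0,0,2⟩
  e1=⟨0,1⟩ f-->⟨2,2,0⟩ g-->⟨1,1,1⟩
  result₁ = ⟨0 1; 0 1; 2 1⟩
2) trace h;k:
  e0=⟨1,0⟩ h-->⟨2,2⟩ k-->⟨2,0,2⟩
  e1=⟨0,1⟩ h-->⟨2,1⟩ k-->⟨0,1,1⟩
  result₂ = ⟨2 0; 0 1; 2 1⟩
Equal? NO — does not commute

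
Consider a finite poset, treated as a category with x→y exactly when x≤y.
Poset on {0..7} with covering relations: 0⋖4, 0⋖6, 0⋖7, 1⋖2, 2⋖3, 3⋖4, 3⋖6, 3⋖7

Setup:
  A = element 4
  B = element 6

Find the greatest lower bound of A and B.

Answer: NO MEET EXISTS

Derivation:
{x : x⊑A ∧ x⊑B} = {0,1,2,3}  (A=4, B=6)
  maximal lower bounds 0 and 3 are incomparable: neither 0⊑3 nor 3⊑0
→ no greatest lower bound exists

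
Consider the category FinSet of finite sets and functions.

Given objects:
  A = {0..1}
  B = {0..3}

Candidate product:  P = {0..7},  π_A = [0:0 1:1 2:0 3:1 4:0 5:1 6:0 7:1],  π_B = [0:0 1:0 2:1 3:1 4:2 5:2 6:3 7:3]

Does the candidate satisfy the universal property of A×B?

|A|·|B| = 2·4 = 8;  |P| = 8
Check the pairing map k ↦ (π_A(k), π_B(k)):
  0 : (0,0)
  1 : (1,0)
  2 : (0,1)
  3 : (1,1)
  4 : (0,2)
  5 : (1,2)
  6 : (0,3)
  7 : (1,3)
distinct pairs in image: 8 / 8 needed
  → bijection onto A×B; projections well-typed.

Answer: VALID PRODUCT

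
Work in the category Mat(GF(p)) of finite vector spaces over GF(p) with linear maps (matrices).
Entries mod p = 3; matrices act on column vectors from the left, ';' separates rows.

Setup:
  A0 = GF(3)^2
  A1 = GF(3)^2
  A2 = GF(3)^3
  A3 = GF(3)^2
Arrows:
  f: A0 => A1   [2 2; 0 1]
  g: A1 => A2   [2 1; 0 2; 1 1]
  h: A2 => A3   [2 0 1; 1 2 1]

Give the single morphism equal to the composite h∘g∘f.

  e0=(1,0) f=>(2,0) g=>(1,0,2) h=>(1,0)
  e1=(0,1) f=>(2,1) g=>(2,2,0) h=>(1,0)
result: [1 1; 0 0]

Answer: [1 1; 0 0]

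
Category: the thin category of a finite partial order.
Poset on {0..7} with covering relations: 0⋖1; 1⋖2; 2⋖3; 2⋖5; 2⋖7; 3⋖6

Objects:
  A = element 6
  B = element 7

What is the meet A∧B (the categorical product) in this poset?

Answer: A∧B = 2

Work:
Lower bounds of A=6 and B=7: {0,1,2}
  0 <= 2
  1 <= 2
  2 <= 2
glb = 2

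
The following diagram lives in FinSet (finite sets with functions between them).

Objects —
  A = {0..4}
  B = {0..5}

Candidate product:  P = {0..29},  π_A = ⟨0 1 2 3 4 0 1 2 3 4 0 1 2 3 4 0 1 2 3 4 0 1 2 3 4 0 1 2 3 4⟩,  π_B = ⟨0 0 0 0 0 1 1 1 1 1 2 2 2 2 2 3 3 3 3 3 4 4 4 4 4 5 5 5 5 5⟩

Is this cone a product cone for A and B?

|A|·|B| = 5·6 = 30;  |P| = 30
Check the pairing map k ↦ (π_A(k), π_B(k)):
  0 -> (0,0)
  1 -> (1,0)
  2 -> (2,0)
  3 -> (3,0)
  4 -> (4,0)
  5 -> (0,1)
  6 -> (1,1)
  7 -> (2,1)
  8 -> (3,1)
  9 -> (4,1)
  10 -> (0,2)
  11 -> (1,2)
  12 -> (2,2)
  13 -> (3,2)
  14 -> (4,2)
  15 -> (0,3)
  16 -> (1,3)
  17 -> (2,3)
  18 -> (3,3)
  19 -> (4,3)
  20 -> (0,4)
  21 -> (1,4)
  22 -> (2,4)
  23 -> (3,4)
  24 -> (4,4)
  25 -> (0,5)
  26 -> (1,5)
  27 -> (2,5)
  28 -> (3,5)
  29 -> (4,5)
distinct pairs in image: 30 / 30 needed
  → bijection onto A×B; projections well-typed.

Answer: VALID PRODUCT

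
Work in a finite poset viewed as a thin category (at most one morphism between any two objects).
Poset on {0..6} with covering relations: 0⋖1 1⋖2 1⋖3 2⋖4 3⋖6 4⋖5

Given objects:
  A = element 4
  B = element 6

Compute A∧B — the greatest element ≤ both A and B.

Common predecessors of 4,6: {0,1}
  0 ⊑ 1
  1 ⊑ 1
glb = 1

Answer: A∧B = 1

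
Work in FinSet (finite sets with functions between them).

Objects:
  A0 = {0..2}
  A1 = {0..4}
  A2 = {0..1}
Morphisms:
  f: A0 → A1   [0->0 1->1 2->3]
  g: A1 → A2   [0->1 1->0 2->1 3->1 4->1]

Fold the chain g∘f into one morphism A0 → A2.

  0 f→0 g→1
  1 f→1 g→0
  2 f→3 g→1
composite: [0->1 1->0 2->1]

Answer: [0->1 1->0 2->1]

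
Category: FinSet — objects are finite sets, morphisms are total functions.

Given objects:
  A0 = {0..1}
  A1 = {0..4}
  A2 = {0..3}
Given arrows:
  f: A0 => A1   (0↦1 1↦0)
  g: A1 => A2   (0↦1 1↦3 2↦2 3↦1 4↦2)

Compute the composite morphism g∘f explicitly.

Answer: (0↦3 1↦1)

Trace:
  0 f=>1 g=>3
  1 f=>0 g=>1
⟦path⟧: (0↦3 1↦1)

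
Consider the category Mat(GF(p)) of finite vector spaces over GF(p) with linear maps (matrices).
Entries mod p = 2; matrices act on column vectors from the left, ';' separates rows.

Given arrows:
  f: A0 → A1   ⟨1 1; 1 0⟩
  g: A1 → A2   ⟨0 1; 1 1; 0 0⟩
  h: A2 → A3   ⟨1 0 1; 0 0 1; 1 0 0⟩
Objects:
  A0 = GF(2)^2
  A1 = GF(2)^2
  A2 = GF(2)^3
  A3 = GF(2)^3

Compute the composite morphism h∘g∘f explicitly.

  e0=⟨1,0⟩ f→⟨1,1⟩ g→⟨1,0,0⟩ h→⟨1,0,1⟩
  e1=⟨0,1⟩ f→⟨1,0⟩ g→⟨0,1,0⟩ h→⟨0,0,0⟩
composite: ⟨1 0; 0 0; 1 0⟩

Answer: ⟨1 0; 0 0; 1 0⟩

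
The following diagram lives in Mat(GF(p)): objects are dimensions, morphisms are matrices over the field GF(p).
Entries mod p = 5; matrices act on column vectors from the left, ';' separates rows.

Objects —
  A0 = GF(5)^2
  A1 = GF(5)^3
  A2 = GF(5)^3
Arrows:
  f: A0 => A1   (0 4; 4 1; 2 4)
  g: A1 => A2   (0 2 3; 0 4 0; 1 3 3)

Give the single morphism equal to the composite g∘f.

Answer: (4 4; 1 4; 3 4)

Work:
  e0=(1,0) f=>(0,4,2) g=>(4,1,3)
  e1=(0,1) f=>(4,1,4) g=>(4,4,4)
composite: (4 4; 1 4; 3 4)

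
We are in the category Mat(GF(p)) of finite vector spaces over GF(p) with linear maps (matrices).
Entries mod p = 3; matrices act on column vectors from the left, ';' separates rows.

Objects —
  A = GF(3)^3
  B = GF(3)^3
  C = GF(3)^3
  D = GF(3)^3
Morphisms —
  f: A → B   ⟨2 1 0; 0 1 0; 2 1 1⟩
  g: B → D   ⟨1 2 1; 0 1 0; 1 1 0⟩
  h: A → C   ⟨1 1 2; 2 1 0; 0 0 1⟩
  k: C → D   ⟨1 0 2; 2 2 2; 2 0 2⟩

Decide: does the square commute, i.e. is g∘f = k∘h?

1) trace f;g:
  e0=[1,0,0] f→[2,0,2] g→[1,0,2]
  e1=[0,1,0] f→[1,1,1] g→[1,1,2]
  e2=[0,0,1] f→[0,0,1] g→[1,0,0]
  ⟦path⟧₁ = ⟨1 1 1; 0 1 0; 2 2 0⟩
2) trace h;k:
  e0=[1,0,0] h→[1,2,0] k→[1,0,2]
  e1=[0,1,0] h→[1,1,0] k→[1,1,2]
  e2=[0,0,1] h→[2,0,1] k→[1,0,0]
  ⟦path⟧₂ = ⟨1 1 1; 0 1 0; 2 2 0⟩
Equal? equal; square commutes

Answer: COMMUTES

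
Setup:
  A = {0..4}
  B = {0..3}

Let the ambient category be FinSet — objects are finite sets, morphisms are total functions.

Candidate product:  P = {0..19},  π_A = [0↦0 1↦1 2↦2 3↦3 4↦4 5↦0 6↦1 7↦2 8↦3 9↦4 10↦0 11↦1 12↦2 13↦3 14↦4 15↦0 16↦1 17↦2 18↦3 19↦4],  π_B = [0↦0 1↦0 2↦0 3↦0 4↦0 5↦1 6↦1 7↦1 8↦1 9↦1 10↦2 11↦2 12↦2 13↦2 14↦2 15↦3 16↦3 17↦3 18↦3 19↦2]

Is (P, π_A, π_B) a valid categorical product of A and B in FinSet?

|A|·|B| = 5·4 = 20;  |P| = 20
Check the pairing map k ↦ (π_A(k), π_B(k)):
  0 ↦ (0,0)
  1 ↦ (1,0)
  2 ↦ (2,0)
  3 ↦ (3,0)
  4 ↦ (4,0)
  5 ↦ (0,1)
  6 ↦ (1,1)
  7 ↦ (2,1)
  8 ↦ (3,1)
  9 ↦ (4,1)
  10 ↦ (0,2)
  11 ↦ (1,2)
  12 ↦ (2,2)
  13 ↦ (3,2)
  14 ↦ (4,2)
  15 ↦ (0,3)
  16 ↦ (1,3)
  17 ↦ (2,3)
  18 ↦ (3,3)
  19 ↦ (4,2)  ✗ repeats pair of k=14
distinct pairs in image: 19 / 20 needed
  → (4,2) hit at k=14 and k=19

Answer: NOT A VALID PRODUCT — duplicate pair at indices 14,19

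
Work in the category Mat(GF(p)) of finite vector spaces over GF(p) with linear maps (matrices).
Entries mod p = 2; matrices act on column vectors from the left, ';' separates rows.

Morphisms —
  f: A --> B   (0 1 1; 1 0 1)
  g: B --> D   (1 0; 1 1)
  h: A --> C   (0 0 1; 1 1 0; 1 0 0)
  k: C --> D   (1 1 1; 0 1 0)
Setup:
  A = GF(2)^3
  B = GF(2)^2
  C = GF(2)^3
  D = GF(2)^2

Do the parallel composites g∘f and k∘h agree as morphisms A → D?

Answer: COMMUTES

Trace:
1) trace f;g:
  e0=[1,0,0] f-->[0,1] g-->[0,1]
  e1=[0,1,0] f-->[1,0] g-->[1,1]
  e2=[0,0,1] f-->[1,1] g-->[1,0]
  composite₁ = (0 1 1; 1 1 0)
2) trace h;k:
  e0=[1,0,0] h-->[0,1,1] k-->[0,1]
  e1=[0,1,0] h-->[0,1,0] k-->[1,1]
  e2=[0,0,1] h-->[1,0,0] k-->[1,0]
  composite₂ = (0 1 1; 1 1 0)
Equal? equal; square commutes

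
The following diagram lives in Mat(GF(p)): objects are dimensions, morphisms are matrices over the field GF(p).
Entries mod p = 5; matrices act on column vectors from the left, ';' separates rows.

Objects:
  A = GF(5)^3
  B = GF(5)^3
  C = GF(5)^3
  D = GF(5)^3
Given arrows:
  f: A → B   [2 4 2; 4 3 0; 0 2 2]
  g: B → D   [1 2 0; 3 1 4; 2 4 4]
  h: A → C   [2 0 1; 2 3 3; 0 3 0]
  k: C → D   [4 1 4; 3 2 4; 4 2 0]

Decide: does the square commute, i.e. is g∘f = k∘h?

Answer: DOES NOT COMMUTE

Work:
Along f;g (path 1):
  e0=(1,0,0) f→(2,4,0) g→(0,0,0)
  e1=(0,1,0) f→(4,3,2) g→(0,3,3)
  e2=(0,0,1) f→(2,0,2) g→(2,4,2)
  result₁ = [0 0 2; 0 3 4; 0 3 2]
Along h;k (path 2):
  e0=(1,0,0) h→(2,2,0) k→(0,0,2)
  e1=(0,1,0) h→(0,3,3) k→(0,3,1)
  e2=(0,0,1) h→(1,3,0) k→(2,4,0)
  result₂ = [0 0 2; 0 3 4; 2 1 0]
Equal? differ; not commutative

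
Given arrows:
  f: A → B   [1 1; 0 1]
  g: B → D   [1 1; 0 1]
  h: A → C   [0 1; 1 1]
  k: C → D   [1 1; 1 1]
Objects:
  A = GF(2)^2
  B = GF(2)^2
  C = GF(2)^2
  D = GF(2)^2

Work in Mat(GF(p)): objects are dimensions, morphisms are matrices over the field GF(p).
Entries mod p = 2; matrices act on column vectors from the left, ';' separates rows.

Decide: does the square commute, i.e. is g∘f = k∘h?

Along f;g (path 1):
  e0=(1,0) f→(1,0) g→(1,0)
  e1=(0,1) f→(1,1) g→(0,1)
  ⟦path⟧₁ = [1 0; 0 1]
Along h;k (path 2):
  e0=(1,0) h→(0,1) k→(1,1)
  e1=(0,1) h→(1,1) k→(0,0)
  ⟦path⟧₂ = [1 0; 1 0]
Equal? differ; not commutative

Answer: DOES NOT COMMUTE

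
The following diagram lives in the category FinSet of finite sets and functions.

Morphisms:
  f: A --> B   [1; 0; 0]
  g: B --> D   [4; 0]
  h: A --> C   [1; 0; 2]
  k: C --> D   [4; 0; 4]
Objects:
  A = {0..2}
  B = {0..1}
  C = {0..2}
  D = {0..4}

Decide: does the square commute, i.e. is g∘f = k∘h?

Answer: COMMUTES

Work:
1) trace f;g:
  0 f-->1 g-->0
  1 f-->0 g-->4
  2 f-->0 g-->4
  ⟦path⟧₁ = [0; 4; 4]
2) trace h;k:
  0 h-->1 k-->0
  1 h-->0 k-->4
  2 h-->2 k-->4
  ⟦path⟧₂ = [0; 4; 4]
Equal? same morphism ✓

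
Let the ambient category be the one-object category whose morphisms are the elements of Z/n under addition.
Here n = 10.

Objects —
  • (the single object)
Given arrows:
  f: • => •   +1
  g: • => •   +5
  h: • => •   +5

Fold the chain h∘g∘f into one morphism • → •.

  0 +1≡1 +5≡6 +5≡1  (mod 10)
result: +1

Answer: +1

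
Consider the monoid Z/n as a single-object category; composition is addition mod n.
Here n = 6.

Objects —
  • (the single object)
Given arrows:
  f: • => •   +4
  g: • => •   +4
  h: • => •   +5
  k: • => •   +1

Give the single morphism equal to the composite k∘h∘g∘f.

Answer: +2

Work:
  0 +4≡4 +4≡2 +5≡1 +1≡2  (mod 6)
composite: +2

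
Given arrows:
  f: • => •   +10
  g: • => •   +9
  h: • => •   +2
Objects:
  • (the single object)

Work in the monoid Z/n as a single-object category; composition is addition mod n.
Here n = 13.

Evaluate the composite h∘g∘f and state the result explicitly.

Answer: +8

Derivation:
  0 +10≡10 +9≡6 +2≡8  (mod 13)
result: +8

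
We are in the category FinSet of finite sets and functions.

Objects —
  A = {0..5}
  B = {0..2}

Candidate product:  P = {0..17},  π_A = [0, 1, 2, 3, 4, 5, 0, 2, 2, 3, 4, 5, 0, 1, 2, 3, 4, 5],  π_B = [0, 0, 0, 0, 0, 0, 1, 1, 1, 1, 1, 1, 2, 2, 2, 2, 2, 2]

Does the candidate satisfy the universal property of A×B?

Answer: NOT A VALID PRODUCT — duplicate pair at indices 8,7

Trace:
|A|·|B| = 6·3 = 18;  |P| = 18
Check the pairing map k ↦ (π_A(k), π_B(k)):
  0 -> (0,0)
  1 -> (1,0)
  2 -> (2,0)
  3 -> (3,0)
  4 -> (4,0)
  5 -> (5,0)
  6 -> (0,1)
  7 -> (2,1)
  8 -> (2,1)  ✗ repeats pair of k=7
  9 -> (3,1)
  10 -> (4,1)
  11 -> (5,1)
  12 -> (0,2)
  13 -> (1,2)
  14 -> (2,2)
  15 -> (3,2)
  16 -> (4,2)
  17 -> (5,2)
distinct pairs in image: 17 / 18 needed
  → (2,1) hit at k=7 and k=8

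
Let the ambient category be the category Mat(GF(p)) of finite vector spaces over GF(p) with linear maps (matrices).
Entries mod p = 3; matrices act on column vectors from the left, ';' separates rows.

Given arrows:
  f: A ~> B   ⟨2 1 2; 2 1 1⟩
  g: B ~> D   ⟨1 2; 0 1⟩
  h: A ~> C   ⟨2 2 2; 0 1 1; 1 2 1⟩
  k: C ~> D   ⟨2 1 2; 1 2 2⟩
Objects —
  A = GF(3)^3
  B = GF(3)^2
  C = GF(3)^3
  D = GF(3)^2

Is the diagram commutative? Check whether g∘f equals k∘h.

1) trace f;g:
  e0=(1,0,0) f~>(2,2) g~>(0,2)
  e1=(0,1,0) f~>(1,1) g~>(0,1)
  e2=(0,0,1) f~>(2,1) g~>(1,1)
  ⟦path⟧₁ = ⟨0 0 1; 2 1 1⟩
2) trace h;k:
  e0=(1,0,0) h~>(2,0,1) k~>(0,1)
  e1=(0,1,0) h~>(2,1,2) k~>(0,2)
  e2=(0,0,1) h~>(2,1,1) k~>(1,0)
  ⟦path⟧₂ = ⟨0 0 1; 1 2 0⟩
Equal? differ; not commutative

Answer: DOES NOT COMMUTE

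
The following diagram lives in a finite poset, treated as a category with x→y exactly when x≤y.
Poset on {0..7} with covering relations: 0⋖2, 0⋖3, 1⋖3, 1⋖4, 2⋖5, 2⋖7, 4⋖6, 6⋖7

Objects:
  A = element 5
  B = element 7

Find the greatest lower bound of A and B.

Answer: A∧B = 2

Trace:
{x : x⊑A ∧ x⊑B} = {0,2}  (A=5, B=7)
  0 ⊑ 2
  2 ⊑ 2
glb = 2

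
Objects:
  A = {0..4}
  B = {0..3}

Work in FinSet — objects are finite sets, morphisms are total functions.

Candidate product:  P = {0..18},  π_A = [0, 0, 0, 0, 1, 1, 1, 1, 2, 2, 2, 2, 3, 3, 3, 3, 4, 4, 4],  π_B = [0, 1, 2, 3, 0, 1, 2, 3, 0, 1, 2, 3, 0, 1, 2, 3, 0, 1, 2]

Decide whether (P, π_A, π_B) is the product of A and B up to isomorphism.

|A|·|B| = 5·4 = 20;  |P| = 19
  → cardinalities differ; no bijection possible.

Answer: NOT A VALID PRODUCT — |P|=19 ≠ |A|·|B|=20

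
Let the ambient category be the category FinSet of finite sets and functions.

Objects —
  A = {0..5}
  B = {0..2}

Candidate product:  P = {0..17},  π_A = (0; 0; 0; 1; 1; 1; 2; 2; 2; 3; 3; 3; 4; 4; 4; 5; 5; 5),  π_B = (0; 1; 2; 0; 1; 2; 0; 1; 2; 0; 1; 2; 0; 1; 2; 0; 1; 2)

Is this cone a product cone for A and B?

Answer: VALID PRODUCT

Derivation:
|A|·|B| = 6·3 = 18;  |P| = 18
Check the pairing map k ↦ (π_A(k), π_B(k)):
  0 -> (0,0)
  1 -> (0,1)
  2 -> (0,2)
  3 -> (1,0)
  4 -> (1,1)
  5 -> (1,2)
  6 -> (2,0)
  7 -> (2,1)
  8 -> (2,2)
  9 -> (3,0)
  10 -> (3,1)
  11 -> (3,2)
  12 -> (4,0)
  13 -> (4,1)
  14 -> (4,2)
  15 -> (5,0)
  16 -> (5,1)
  17 -> (5,2)
distinct pairs in image: 18 / 18 needed
  → bijection onto A×B; projections well-typed.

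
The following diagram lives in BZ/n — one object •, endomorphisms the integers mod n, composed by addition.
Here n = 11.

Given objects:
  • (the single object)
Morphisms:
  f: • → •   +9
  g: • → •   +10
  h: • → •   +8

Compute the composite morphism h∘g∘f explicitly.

  0 +9≡9 +10≡8 +8≡5  (mod 11)
composite: +5

Answer: +5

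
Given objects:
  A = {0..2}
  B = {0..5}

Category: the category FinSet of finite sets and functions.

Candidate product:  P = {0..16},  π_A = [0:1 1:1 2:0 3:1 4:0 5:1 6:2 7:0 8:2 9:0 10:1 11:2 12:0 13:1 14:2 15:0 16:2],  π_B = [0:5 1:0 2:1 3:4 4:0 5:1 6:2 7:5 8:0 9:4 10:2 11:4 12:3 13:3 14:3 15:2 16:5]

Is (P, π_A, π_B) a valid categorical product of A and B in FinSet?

|A|·|B| = 3·6 = 18;  |P| = 17
  → cardinalities differ; no bijection possible.

Answer: NOT A VALID PRODUCT — |P|=17 ≠ |A|·|B|=18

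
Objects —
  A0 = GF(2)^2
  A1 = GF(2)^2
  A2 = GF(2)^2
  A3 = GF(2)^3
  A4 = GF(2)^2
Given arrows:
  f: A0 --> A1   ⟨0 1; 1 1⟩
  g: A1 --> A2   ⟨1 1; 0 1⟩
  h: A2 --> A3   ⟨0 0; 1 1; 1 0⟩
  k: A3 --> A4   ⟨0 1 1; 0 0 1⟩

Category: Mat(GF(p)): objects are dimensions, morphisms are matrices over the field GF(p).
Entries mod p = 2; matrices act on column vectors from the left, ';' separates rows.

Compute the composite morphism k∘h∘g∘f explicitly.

  e0=⟨1,0⟩ f-->⟨0,1⟩ g-->⟨1,1⟩ h-->⟨0,0,1⟩ k-->⟨1,1⟩
  e1=⟨0,1⟩ f-->⟨1,1⟩ g-->⟨0,1⟩ h-->⟨0,1,0⟩ k-->⟨1,0⟩
⟦path⟧: ⟨1 1; 1 0⟩

Answer: ⟨1 1; 1 0⟩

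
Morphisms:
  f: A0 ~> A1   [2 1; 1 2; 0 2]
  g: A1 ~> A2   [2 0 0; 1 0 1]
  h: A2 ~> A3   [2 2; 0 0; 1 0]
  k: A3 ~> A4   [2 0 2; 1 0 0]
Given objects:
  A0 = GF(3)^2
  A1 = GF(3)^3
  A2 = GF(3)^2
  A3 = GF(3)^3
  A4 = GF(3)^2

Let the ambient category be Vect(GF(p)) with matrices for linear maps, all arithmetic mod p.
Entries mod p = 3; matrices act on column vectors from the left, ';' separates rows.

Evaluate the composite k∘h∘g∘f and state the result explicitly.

Answer: [2 0; 0 1]

Work:
  e0=[1,0] f~>[2,1,0] g~>[1,2] h~>[0,0,1] k~>[2,0]
  e1=[0,1] f~>[1,2,2] g~>[2,0] h~>[1,0,2] k~>[0,1]
result: [2 0; 0 1]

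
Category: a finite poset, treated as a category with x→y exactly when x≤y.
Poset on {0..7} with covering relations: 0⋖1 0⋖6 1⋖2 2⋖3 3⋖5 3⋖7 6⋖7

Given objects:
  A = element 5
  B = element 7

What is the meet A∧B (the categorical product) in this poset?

Common predecessors of 5,7: {0,1,2,3}
  0 ≤ 3
  1 ≤ 3
  2 ≤ 3
  3 ≤ 3
glb = 3

Answer: A∧B = 3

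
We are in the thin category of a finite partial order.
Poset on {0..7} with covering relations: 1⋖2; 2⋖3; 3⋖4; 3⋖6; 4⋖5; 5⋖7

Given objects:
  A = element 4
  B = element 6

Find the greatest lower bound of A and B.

Lower bounds of A=4 and B=6: {1,2,3}
  1 <= 3
  2 <= 3
  3 <= 3
glb = 3

Answer: A∧B = 3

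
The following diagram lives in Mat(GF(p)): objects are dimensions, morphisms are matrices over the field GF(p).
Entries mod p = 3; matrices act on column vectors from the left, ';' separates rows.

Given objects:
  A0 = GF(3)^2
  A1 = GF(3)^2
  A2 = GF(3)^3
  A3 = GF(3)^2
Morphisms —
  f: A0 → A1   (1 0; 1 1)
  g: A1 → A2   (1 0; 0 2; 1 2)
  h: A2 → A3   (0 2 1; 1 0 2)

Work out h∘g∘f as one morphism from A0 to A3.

  e0=(1,0) f→(1,1) g→(1,2,0) h→(1,1)
  e1=(0,1) f→(0,1) g→(0,2,2) h→(0,1)
composite: (1 0; 1 1)

Answer: (1 0; 1 1)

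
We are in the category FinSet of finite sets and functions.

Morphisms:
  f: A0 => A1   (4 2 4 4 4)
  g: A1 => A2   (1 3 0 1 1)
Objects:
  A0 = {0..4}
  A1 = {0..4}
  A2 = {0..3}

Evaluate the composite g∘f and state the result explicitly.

Answer: (1 0 1 1 1)

Derivation:
  0 f=>4 g=>1
  1 f=>2 g=>0
  2 f=>4 g=>1
  3 f=>4 g=>1
  4 f=>4 g=>1
⟦path⟧: (1 0 1 1 1)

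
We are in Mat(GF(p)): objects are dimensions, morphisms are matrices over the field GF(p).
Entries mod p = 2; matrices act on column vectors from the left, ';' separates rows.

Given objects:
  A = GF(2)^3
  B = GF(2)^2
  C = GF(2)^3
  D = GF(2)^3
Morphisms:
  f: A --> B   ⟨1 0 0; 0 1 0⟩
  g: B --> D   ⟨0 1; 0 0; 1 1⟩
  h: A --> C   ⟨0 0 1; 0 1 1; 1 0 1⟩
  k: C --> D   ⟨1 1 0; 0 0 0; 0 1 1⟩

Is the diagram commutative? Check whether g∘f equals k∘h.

Answer: COMMUTES

Work:
Path 1 = f;g:
  e0=[1,0,0] f-->[1,0] g-->[0,0,1]
  e1=[0,1,0] f-->[0,1] g-->[1,0,1]
  e2=[0,0,1] f-->[0,0] g-->[0,0,0]
  composite₁ = ⟨0 1 0; 0 0 0; 1 1 0⟩
Path 2 = h;k:
  e0=[1,0,0] h-->[0,0,1] k-->[0,0,1]
  e1=[0,1,0] h-->[0,1,0] k-->[1,0,1]
  e2=[0,0,1] h-->[1,1,1] k-->[0,0,0]
  composite₂ = ⟨0 1 0; 0 0 0; 1 1 0⟩
Equal? YES — commutes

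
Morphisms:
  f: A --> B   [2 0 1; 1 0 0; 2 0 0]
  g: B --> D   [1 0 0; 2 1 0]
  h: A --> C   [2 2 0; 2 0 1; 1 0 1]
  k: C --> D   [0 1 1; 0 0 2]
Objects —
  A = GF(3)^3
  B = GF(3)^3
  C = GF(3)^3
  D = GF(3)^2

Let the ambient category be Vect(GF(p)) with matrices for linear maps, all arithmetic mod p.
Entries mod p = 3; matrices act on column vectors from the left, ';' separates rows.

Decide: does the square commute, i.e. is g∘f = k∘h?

Path 1 = f;g:
  e0=[1,0,0] f-->[2,1,2] g-->[2,2]
  e1=[0,1,0] f-->[0,0,0] g-->[0,0]
  e2=[0,0,1] f-->[1,0,0] g-->[1,2]
  result₁ = [2 0 1; 2 0 2]
Path 2 = h;k:
  e0=[1,0,0] h-->[2,2,1] k-->[0,2]
  e1=[0,1,0] h-->[2,0,0] k-->[0,0]
  e2=[0,0,1] h-->[0,1,1] k-->[2,2]
  result₂ = [0 0 2; 2 0 2]
Equal? NO — does not commute

Answer: DOES NOT COMMUTE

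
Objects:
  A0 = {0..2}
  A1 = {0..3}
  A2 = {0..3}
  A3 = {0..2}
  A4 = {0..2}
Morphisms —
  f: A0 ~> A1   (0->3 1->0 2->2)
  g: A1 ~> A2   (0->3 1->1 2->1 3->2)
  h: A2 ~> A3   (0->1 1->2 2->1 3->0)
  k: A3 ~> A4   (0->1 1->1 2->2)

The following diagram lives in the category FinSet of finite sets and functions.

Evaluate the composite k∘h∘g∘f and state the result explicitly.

  0 f~>3 g~>2 h~>1 k~>1
  1 f~>0 g~>3 h~>0 k~>1
  2 f~>2 g~>1 h~>2 k~>2
composite: (0->1 1->1 2->2)

Answer: (0->1 1->1 2->2)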